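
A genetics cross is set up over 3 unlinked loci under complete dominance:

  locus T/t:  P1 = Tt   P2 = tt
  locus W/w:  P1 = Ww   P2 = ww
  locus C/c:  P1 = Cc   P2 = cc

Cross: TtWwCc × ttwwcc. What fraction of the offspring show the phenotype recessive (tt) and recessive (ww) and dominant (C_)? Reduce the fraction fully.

TtWwCc gametes: TWC×1, TWc×1, TwC×1, Twc×1, tWC×1, tWc×1, twC×1, twc×1
ttwwcc gametes: twc×8
TtWwCc×ttwwcc grid (8·8=64): TtWwCc=8 TtWwcc=8 TtwwCc=8 Ttwwcc=8 ttWwCc=8 ttWwcc=8 ttwwCc=8 ttwwcc=8
tt ww C_ hits 8/64; gcd=8; 8÷8/64÷8 = 1/8

P(tt ww C_) = 1/8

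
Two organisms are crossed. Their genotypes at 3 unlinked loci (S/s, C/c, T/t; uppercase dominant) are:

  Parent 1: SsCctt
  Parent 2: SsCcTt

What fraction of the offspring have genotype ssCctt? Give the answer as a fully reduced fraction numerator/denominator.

P(ssCctt) = 1/16

SsCctt gametes: SCt×2, Sct×2, sCt×2, sct×2
SsCcTt gametes: SCT×1, SCt×1, ScT×1, Sct×1, sCT×1, sCt×1, scT×1, sct×1
SsCctt×SsCcTt grid (8·8=64): SSCCTt=2 SSCCtt=2 SSCcTt=4 SSCctt=4 SSccTt=2 SScctt=2 SsCCTt=4 SsCCtt=4 SsCcTt=8 SsCctt=8 SsccTt=4 Sscctt=4 ssCCTt=2 ssCCtt=2 ssCcTt=4 ssCctt=4 ssccTt=2 sscctt=2
ssCctt hits 4/64; gcd=4; 4÷4/64÷4 = 1/16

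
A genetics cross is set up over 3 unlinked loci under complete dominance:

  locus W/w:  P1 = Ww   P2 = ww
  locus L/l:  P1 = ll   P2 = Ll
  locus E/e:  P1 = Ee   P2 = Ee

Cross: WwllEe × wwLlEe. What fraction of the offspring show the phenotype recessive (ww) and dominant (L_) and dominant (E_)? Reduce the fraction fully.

P(ww L_ E_) = 3/16

WwllEe gametes: WlE×2, Wle×2, wlE×2, wle×2
wwLlEe gametes: wLE×2, wLe×2, wlE×2, wle×2
WwllEe×wwLlEe grid (8·8=64): WwLlEE=4 WwLlEe=8 WwLlee=4 WwllEE=4 WwllEe=8 Wwllee=4 wwLlEE=4 wwLlEe=8 wwLlee=4 wwllEE=4 wwllEe=8 wwllee=4
ww L_ E_ hits 12/64; gcd=4; 12÷4/64÷4 = 3/16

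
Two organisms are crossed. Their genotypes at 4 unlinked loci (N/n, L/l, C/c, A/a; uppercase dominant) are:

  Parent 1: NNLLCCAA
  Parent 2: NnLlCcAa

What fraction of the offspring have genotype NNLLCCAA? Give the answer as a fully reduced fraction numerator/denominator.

P(NNLLCCAA) = 1/16

NNLLCCAA gametes: NLCA×16
NnLlCcAa gametes: NLCA×1, NLCa×1, NLcA×1, NLca×1, NlCA×1, NlCa×1, NlcA×1, Nlca×1, nLCA×1, nLCa×1, nLcA×1, nLca×1, nlCA×1, nlCa×1, nlcA×1, nlca×1
NNLLCCAA×NnLlCcAa grid (16·16=256): NNLLCCAA=16 NNLLCCAa=16 NNLLCcAA=16 NNLLCcAa=16 NNLlCCAA=16 NNLlCCAa=16 NNLlCcAA=16 NNLlCcAa=16 NnLLCCAA=16 NnLLCCAa=16 NnLLCcAA=16 NnLLCcAa=16 NnLlCCAA=16 NnLlCCAa=16 NnLlCcAA=16 NnLlCcAa=16
NNLLCCAA hits 16/256; gcd=16; 16÷16/256÷16 = 1/16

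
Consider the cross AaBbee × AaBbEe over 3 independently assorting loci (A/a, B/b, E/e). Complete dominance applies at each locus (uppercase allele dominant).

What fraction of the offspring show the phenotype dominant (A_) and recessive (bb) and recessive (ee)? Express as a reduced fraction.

AaBbee gametes: ABe×2, Abe×2, aBe×2, abe×2
AaBbEe gametes: ABE×1, ABe×1, AbE×1, Abe×1, aBE×1, aBe×1, abE×1, abe×1
AaBbee×AaBbEe grid (8·8=64): AABBEe=2 AABBee=2 AABbEe=4 AABbee=4 AAbbEe=2 AAbbee=2 AaBBEe=4 AaBBee=4 AaBbEe=8 AaBbee=8 AabbEe=4 Aabbee=4 aaBBEe=2 aaBBee=2 aaBbEe=4 aaBbee=4 aabbEe=2 aabbee=2
A_ bb ee hits 6/64; gcd=2; 6÷2/64÷2 = 3/32

P(A_ bb ee) = 3/32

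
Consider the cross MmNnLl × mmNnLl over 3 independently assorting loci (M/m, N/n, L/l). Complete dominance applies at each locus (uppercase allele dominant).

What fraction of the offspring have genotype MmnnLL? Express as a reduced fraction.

MmNnLl gametes: MNL×1, MNl×1, MnL×1, Mnl×1, mNL×1, mNl×1, mnL×1, mnl×1
mmNnLl gametes: mNL×2, mNl×2, mnL×2, mnl×2
MmNnLl×mmNnLl grid (8·8=64): MmNNLL=2 MmNNLl=4 MmNNll=2 MmNnLL=4 MmNnLl=8 MmNnll=4 MmnnLL=2 MmnnLl=4 Mmnnll=2 mmNNLL=2 mmNNLl=4 mmNNll=2 mmNnLL=4 mmNnLl=8 mmNnll=4 mmnnLL=2 mmnnLl=4 mmnnll=2
MmnnLL hits 2/64; gcd=2; 2÷2/64÷2 = 1/32

P(MmnnLL) = 1/32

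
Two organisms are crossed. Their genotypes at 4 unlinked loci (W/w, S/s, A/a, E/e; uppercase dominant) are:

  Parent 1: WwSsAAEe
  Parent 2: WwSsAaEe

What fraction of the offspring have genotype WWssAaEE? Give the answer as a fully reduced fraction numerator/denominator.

P(WWssAaEE) = 1/128

WwSsAAEe gametes: WSAE×2, WSAe×2, WsAE×2, WsAe×2, wSAE×2, wSAe×2, wsAE×2, wsAe×2
WwSsAaEe gametes: WSAE×1, WSAe×1, WSaE×1, WSae×1, WsAE×1, WsAe×1, WsaE×1, Wsae×1, wSAE×1, wSAe×1, wSaE×1, wSae×1, wsAE×1, wsAe×1, wsaE×1, wsae×1
WwSsAAEe×WwSsAaEe grid (16·16=256): WWSSAAEE=2 WWSSAAEe=4 WWSSAAee=2 WWSSAaEE=2 WWSSAaEe=4 WWSSAaee=2 WWSsAAEE=4 WWSsAAEe=8 WWSsAAee=4 WWSsAaEE=4 WWSsAaEe=8 WWSsAaee=4 WWssAAEE=2 WWssAAEe=4 WWssAAee=2 WWssAaEE=2 WWssAaEe=4 WWssAaee=2 WwSSAAEE=4 WwSSAAEe=8 WwSSAAee=4 WwSSAaEE=4 WwSSAaEe=8 WwSSAaee=4 WwSsAAEE=8 WwSsAAEe=16 WwSsAAee=8 WwSsAaEE=8 WwSsAaEe=16 WwSsAaee=8 WwssAAEE=4 WwssAAEe=8 WwssAAee=4 WwssAaEE=4 WwssAaEe=8 WwssAaee=4 wwSSAAEE=2 wwSSAAEe=4 wwSSAAee=2 wwSSAaEE=2 wwSSAaEe=4 wwSSAaee=2 wwSsAAEE=4 wwSsAAEe=8 wwSsAAee=4 wwSsAaEE=4 wwSsAaEe=8 wwSsAaee=4 wwssAAEE=2 wwssAAEe=4 wwssAAee=2 wwssAaEE=2 wwssAaEe=4 wwssAaee=2
WWssAaEE hits 2/256; gcd=2; 2÷2/256÷2 = 1/128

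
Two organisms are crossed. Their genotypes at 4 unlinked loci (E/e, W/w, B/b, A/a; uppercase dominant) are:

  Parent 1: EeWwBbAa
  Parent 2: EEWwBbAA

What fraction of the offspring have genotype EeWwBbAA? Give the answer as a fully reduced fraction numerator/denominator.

P(EeWwBbAA) = 1/16

EeWwBbAa gametes: EWBA×1, EWBa×1, EWbA×1, EWba×1, EwBA×1, EwBa×1, EwbA×1, Ewba×1, eWBA×1, eWBa×1, eWbA×1, eWba×1, ewBA×1, ewBa×1, ewbA×1, ewba×1
EEWwBbAA gametes: EWBA×4, EWbA×4, EwBA×4, EwbA×4
EeWwBbAa×EEWwBbAA grid (16·16=256): EEWWBBAA=4 EEWWBBAa=4 EEWWBbAA=8 EEWWBbAa=8 EEWWbbAA=4 EEWWbbAa=4 EEWwBBAA=8 EEWwBBAa=8 EEWwBbAA=16 EEWwBbAa=16 EEWwbbAA=8 EEWwbbAa=8 EEwwBBAA=4 EEwwBBAa=4 EEwwBbAA=8 EEwwBbAa=8 EEwwbbAA=4 EEwwbbAa=4 EeWWBBAA=4 EeWWBBAa=4 EeWWBbAA=8 EeWWBbAa=8 EeWWbbAA=4 EeWWbbAa=4 EeWwBBAA=8 EeWwBBAa=8 EeWwBbAA=16 EeWwBbAa=16 EeWwbbAA=8 EeWwbbAa=8 EewwBBAA=4 EewwBBAa=4 EewwBbAA=8 EewwBbAa=8 EewwbbAA=4 EewwbbAa=4
EeWwBbAA hits 16/256; gcd=16; 16÷16/256÷16 = 1/16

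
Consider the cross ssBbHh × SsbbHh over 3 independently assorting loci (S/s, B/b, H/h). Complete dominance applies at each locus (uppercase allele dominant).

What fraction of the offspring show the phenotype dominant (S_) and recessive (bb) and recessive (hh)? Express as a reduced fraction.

ssBbHh gametes: sBH×2, sBh×2, sbH×2, sbh×2
SsbbHh gametes: SbH×2, Sbh×2, sbH×2, sbh×2
ssBbHh×SsbbHh grid (8·8=64): SsBbHH=4 SsBbHh=8 SsBbhh=4 SsbbHH=4 SsbbHh=8 Ssbbhh=4 ssBbHH=4 ssBbHh=8 ssBbhh=4 ssbbHH=4 ssbbHh=8 ssbbhh=4
S_ bb hh hits 4/64; gcd=4; 4÷4/64÷4 = 1/16

P(S_ bb hh) = 1/16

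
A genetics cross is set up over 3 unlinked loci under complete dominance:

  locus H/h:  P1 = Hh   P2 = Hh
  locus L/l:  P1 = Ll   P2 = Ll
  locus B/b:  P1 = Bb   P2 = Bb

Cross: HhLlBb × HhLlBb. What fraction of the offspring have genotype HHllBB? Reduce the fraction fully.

P(HHllBB) = 1/64

HhLlBb gametes: HLB×1, HLb×1, HlB×1, Hlb×1, hLB×1, hLb×1, hlB×1, hlb×1
HhLlBb gametes: HLB×1, HLb×1, HlB×1, Hlb×1, hLB×1, hLb×1, hlB×1, hlb×1
HhLlBb×HhLlBb grid (8·8=64): HHLLBB=1 HHLLBb=2 HHLLbb=1 HHLlBB=2 HHLlBb=4 HHLlbb=2 HHllBB=1 HHllBb=2 HHllbb=1 HhLLBB=2 HhLLBb=4 HhLLbb=2 HhLlBB=4 HhLlBb=8 HhLlbb=4 HhllBB=2 HhllBb=4 Hhllbb=2 hhLLBB=1 hhLLBb=2 hhLLbb=1 hhLlBB=2 hhLlBb=4 hhLlbb=2 hhllBB=1 hhllBb=2 hhllbb=1
HHllBB hits 1/64; gcd=1; 1÷1/64÷1 = 1/64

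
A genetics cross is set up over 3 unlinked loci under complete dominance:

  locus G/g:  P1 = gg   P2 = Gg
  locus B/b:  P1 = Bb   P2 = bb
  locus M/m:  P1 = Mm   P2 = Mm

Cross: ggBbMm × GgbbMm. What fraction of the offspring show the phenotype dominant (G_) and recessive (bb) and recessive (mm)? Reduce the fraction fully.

P(G_ bb mm) = 1/16

ggBbMm gametes: gBM×2, gBm×2, gbM×2, gbm×2
GgbbMm gametes: GbM×2, Gbm×2, gbM×2, gbm×2
ggBbMm×GgbbMm grid (8·8=64): GgBbMM=4 GgBbMm=8 GgBbmm=4 GgbbMM=4 GgbbMm=8 Ggbbmm=4 ggBbMM=4 ggBbMm=8 ggBbmm=4 ggbbMM=4 ggbbMm=8 ggbbmm=4
G_ bb mm hits 4/64; gcd=4; 4÷4/64÷4 = 1/16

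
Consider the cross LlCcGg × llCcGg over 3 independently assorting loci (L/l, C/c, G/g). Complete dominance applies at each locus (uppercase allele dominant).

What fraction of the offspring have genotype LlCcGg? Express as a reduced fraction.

LlCcGg gametes: LCG×1, LCg×1, LcG×1, Lcg×1, lCG×1, lCg×1, lcG×1, lcg×1
llCcGg gametes: lCG×2, lCg×2, lcG×2, lcg×2
LlCcGg×llCcGg grid (8·8=64): LlCCGG=2 LlCCGg=4 LlCCgg=2 LlCcGG=4 LlCcGg=8 LlCcgg=4 LlccGG=2 LlccGg=4 Llccgg=2 llCCGG=2 llCCGg=4 llCCgg=2 llCcGG=4 llCcGg=8 llCcgg=4 llccGG=2 llccGg=4 llccgg=2
LlCcGg hits 8/64; gcd=8; 8÷8/64÷8 = 1/8

P(LlCcGg) = 1/8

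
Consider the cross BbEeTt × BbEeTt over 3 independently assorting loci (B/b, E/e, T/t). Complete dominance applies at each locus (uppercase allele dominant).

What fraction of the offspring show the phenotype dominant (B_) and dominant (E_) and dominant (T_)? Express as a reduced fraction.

P(B_ E_ T_) = 27/64

BbEeTt gametes: BET×1, BEt×1, BeT×1, Bet×1, bET×1, bEt×1, beT×1, bet×1
BbEeTt gametes: BET×1, BEt×1, BeT×1, Bet×1, bET×1, bEt×1, beT×1, bet×1
BbEeTt×BbEeTt grid (8·8=64): BBEETT=1 BBEETt=2 BBEEtt=1 BBEeTT=2 BBEeTt=4 BBEett=2 BBeeTT=1 BBeeTt=2 BBeett=1 BbEETT=2 BbEETt=4 BbEEtt=2 BbEeTT=4 BbEeTt=8 BbEett=4 BbeeTT=2 BbeeTt=4 Bbeett=2 bbEETT=1 bbEETt=2 bbEEtt=1 bbEeTT=2 bbEeTt=4 bbEett=2 bbeeTT=1 bbeeTt=2 bbeett=1
B_ E_ T_ hits 27/64; gcd=1; 27÷1/64÷1 = 27/64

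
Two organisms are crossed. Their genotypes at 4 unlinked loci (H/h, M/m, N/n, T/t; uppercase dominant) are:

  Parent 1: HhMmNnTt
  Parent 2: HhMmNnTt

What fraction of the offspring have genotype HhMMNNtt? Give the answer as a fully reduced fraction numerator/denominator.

HhMmNnTt gametes: HMNT×1, HMNt×1, HMnT×1, HMnt×1, HmNT×1, HmNt×1, HmnT×1, Hmnt×1, hMNT×1, hMNt×1, hMnT×1, hMnt×1, hmNT×1, hmNt×1, hmnT×1, hmnt×1
HhMmNnTt gametes: HMNT×1, HMNt×1, HMnT×1, HMnt×1, HmNT×1, HmNt×1, HmnT×1, Hmnt×1, hMNT×1, hMNt×1, hMnT×1, hMnt×1, hmNT×1, hmNt×1, hmnT×1, hmnt×1
HhMmNnTt×HhMmNnTt grid (16·16=256): HHMMNNTT=1 HHMMNNTt=2 HHMMNNtt=1 HHMMNnTT=2 HHMMNnTt=4 HHMMNntt=2 HHMMnnTT=1 HHMMnnTt=2 HHMMnntt=1 HHMmNNTT=2 HHMmNNTt=4 HHMmNNtt=2 HHMmNnTT=4 HHMmNnTt=8 HHMmNntt=4 HHMmnnTT=2 HHMmnnTt=4 HHMmnntt=2 HHmmNNTT=1 HHmmNNTt=2 HHmmNNtt=1 HHmmNnTT=2 HHmmNnTt=4 HHmmNntt=2 HHmmnnTT=1 HHmmnnTt=2 HHmmnntt=1 HhMMNNTT=2 HhMMNNTt=4 HhMMNNtt=2 HhMMNnTT=4 HhMMNnTt=8 HhMMNntt=4 HhMMnnTT=2 HhMMnnTt=4 HhMMnntt=2 HhMmNNTT=4 HhMmNNTt=8 HhMmNNtt=4 HhMmNnTT=8 HhMmNnTt=16 HhMmNntt=8 HhMmnnTT=4 HhMmnnTt=8 HhMmnntt=4 HhmmNNTT=2 HhmmNNTt=4 HhmmNNtt=2 HhmmNnTT=4 HhmmNnTt=8 HhmmNntt=4 HhmmnnTT=2 HhmmnnTt=4 Hhmmnntt=2 hhMMNNTT=1 hhMMNNTt=2 hhMMNNtt=1 hhMMNnTT=2 hhMMNnTt=4 hhMMNntt=2 hhMMnnTT=1 hhMMnnTt=2 hhMMnntt=1 hhMmNNTT=2 hhMmNNTt=4 hhMmNNtt=2 hhMmNnTT=4 hhMmNnTt=8 hhMmNntt=4 hhMmnnTT=2 hhMmnnTt=4 hhMmnntt=2 hhmmNNTT=1 hhmmNNTt=2 hhmmNNtt=1 hhmmNnTT=2 hhmmNnTt=4 hhmmNntt=2 hhmmnnTT=1 hhmmnnTt=2 hhmmnntt=1
HhMMNNtt hits 2/256; gcd=2; 2÷2/256÷2 = 1/128

P(HhMMNNtt) = 1/128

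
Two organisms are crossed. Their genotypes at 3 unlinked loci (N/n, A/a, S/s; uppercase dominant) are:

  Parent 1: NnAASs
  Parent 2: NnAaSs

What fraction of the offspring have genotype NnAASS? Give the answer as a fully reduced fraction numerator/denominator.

NnAASs gametes: NAS×2, NAs×2, nAS×2, nAs×2
NnAaSs gametes: NAS×1, NAs×1, NaS×1, Nas×1, nAS×1, nAs×1, naS×1, nas×1
NnAASs×NnAaSs grid (8·8=64): NNAASS=2 NNAASs=4 NNAAss=2 NNAaSS=2 NNAaSs=4 NNAass=2 NnAASS=4 NnAASs=8 NnAAss=4 NnAaSS=4 NnAaSs=8 NnAass=4 nnAASS=2 nnAASs=4 nnAAss=2 nnAaSS=2 nnAaSs=4 nnAass=2
NnAASS hits 4/64; gcd=4; 4÷4/64÷4 = 1/16

P(NnAASS) = 1/16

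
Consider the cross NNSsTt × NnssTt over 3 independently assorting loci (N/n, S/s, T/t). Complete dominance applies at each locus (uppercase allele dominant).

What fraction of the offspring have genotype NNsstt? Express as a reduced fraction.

P(NNsstt) = 1/16

NNSsTt gametes: NST×2, NSt×2, NsT×2, Nst×2
NnssTt gametes: NsT×2, Nst×2, nsT×2, nst×2
NNSsTt×NnssTt grid (8·8=64): NNSsTT=4 NNSsTt=8 NNSstt=4 NNssTT=4 NNssTt=8 NNsstt=4 NnSsTT=4 NnSsTt=8 NnSstt=4 NnssTT=4 NnssTt=8 Nnsstt=4
NNsstt hits 4/64; gcd=4; 4÷4/64÷4 = 1/16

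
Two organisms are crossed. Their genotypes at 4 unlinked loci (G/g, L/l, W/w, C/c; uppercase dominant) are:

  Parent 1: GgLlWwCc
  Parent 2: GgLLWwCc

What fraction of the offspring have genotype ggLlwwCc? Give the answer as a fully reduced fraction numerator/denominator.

GgLlWwCc gametes: GLWC×1, GLWc×1, GLwC×1, GLwc×1, GlWC×1, GlWc×1, GlwC×1, Glwc×1, gLWC×1, gLWc×1, gLwC×1, gLwc×1, glWC×1, glWc×1, glwC×1, glwc×1
GgLLWwCc gametes: GLWC×2, GLWc×2, GLwC×2, GLwc×2, gLWC×2, gLWc×2, gLwC×2, gLwc×2
GgLlWwCc×GgLLWwCc grid (16·16=256): GGLLWWCC=2 GGLLWWCc=4 GGLLWWcc=2 GGLLWwCC=4 GGLLWwCc=8 GGLLWwcc=4 GGLLwwCC=2 GGLLwwCc=4 GGLLwwcc=2 GGLlWWCC=2 GGLlWWCc=4 GGLlWWcc=2 GGLlWwCC=4 GGLlWwCc=8 GGLlWwcc=4 GGLlwwCC=2 GGLlwwCc=4 GGLlwwcc=2 GgLLWWCC=4 GgLLWWCc=8 GgLLWWcc=4 GgLLWwCC=8 GgLLWwCc=16 GgLLWwcc=8 GgLLwwCC=4 GgLLwwCc=8 GgLLwwcc=4 GgLlWWCC=4 GgLlWWCc=8 GgLlWWcc=4 GgLlWwCC=8 GgLlWwCc=16 GgLlWwcc=8 GgLlwwCC=4 GgLlwwCc=8 GgLlwwcc=4 ggLLWWCC=2 ggLLWWCc=4 ggLLWWcc=2 ggLLWwCC=4 ggLLWwCc=8 ggLLWwcc=4 ggLLwwCC=2 ggLLwwCc=4 ggLLwwcc=2 ggLlWWCC=2 ggLlWWCc=4 ggLlWWcc=2 ggLlWwCC=4 ggLlWwCc=8 ggLlWwcc=4 ggLlwwCC=2 ggLlwwCc=4 ggLlwwcc=2
ggLlwwCc hits 4/256; gcd=4; 4÷4/256÷4 = 1/64

P(ggLlwwCc) = 1/64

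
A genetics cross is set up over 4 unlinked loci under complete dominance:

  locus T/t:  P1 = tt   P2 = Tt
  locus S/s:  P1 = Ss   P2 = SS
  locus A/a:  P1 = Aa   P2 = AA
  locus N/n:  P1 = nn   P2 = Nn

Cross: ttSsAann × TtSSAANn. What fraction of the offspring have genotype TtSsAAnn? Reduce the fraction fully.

ttSsAann gametes: tSAn×4, tSan×4, tsAn×4, tsan×4
TtSSAANn gametes: TSAN×4, TSAn×4, tSAN×4, tSAn×4
ttSsAann×TtSSAANn grid (16·16=256): TtSSAANn=16 TtSSAAnn=16 TtSSAaNn=16 TtSSAann=16 TtSsAANn=16 TtSsAAnn=16 TtSsAaNn=16 TtSsAann=16 ttSSAANn=16 ttSSAAnn=16 ttSSAaNn=16 ttSSAann=16 ttSsAANn=16 ttSsAAnn=16 ttSsAaNn=16 ttSsAann=16
TtSsAAnn hits 16/256; gcd=16; 16÷16/256÷16 = 1/16

P(TtSsAAnn) = 1/16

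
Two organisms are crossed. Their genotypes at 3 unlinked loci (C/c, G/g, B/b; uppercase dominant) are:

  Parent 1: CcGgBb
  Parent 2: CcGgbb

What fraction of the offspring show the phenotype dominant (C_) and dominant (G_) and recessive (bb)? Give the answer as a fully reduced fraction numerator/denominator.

P(C_ G_ bb) = 9/32

CcGgBb gametes: CGB×1, CGb×1, CgB×1, Cgb×1, cGB×1, cGb×1, cgB×1, cgb×1
CcGgbb gametes: CGb×2, Cgb×2, cGb×2, cgb×2
CcGgBb×CcGgbb grid (8·8=64): CCGGBb=2 CCGGbb=2 CCGgBb=4 CCGgbb=4 CCggBb=2 CCggbb=2 CcGGBb=4 CcGGbb=4 CcGgBb=8 CcGgbb=8 CcggBb=4 Ccggbb=4 ccGGBb=2 ccGGbb=2 ccGgBb=4 ccGgbb=4 ccggBb=2 ccggbb=2
C_ G_ bb hits 18/64; gcd=2; 18÷2/64÷2 = 9/32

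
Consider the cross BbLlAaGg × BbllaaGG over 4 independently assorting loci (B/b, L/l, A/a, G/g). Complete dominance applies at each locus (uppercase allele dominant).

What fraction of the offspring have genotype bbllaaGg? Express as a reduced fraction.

BbLlAaGg gametes: BLAG×1, BLAg×1, BLaG×1, BLag×1, BlAG×1, BlAg×1, BlaG×1, Blag×1, bLAG×1, bLAg×1, bLaG×1, bLag×1, blAG×1, blAg×1, blaG×1, blag×1
BbllaaGG gametes: BlaG×8, blaG×8
BbLlAaGg×BbllaaGG grid (16·16=256): BBLlAaGG=8 BBLlAaGg=8 BBLlaaGG=8 BBLlaaGg=8 BBllAaGG=8 BBllAaGg=8 BBllaaGG=8 BBllaaGg=8 BbLlAaGG=16 BbLlAaGg=16 BbLlaaGG=16 BbLlaaGg=16 BbllAaGG=16 BbllAaGg=16 BbllaaGG=16 BbllaaGg=16 bbLlAaGG=8 bbLlAaGg=8 bbLlaaGG=8 bbLlaaGg=8 bbllAaGG=8 bbllAaGg=8 bbllaaGG=8 bbllaaGg=8
bbllaaGg hits 8/256; gcd=8; 8÷8/256÷8 = 1/32

P(bbllaaGg) = 1/32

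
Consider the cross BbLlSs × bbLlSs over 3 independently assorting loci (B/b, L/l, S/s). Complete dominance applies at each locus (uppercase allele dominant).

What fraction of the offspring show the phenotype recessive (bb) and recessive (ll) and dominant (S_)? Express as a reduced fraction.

P(bb ll S_) = 3/32

BbLlSs gametes: BLS×1, BLs×1, BlS×1, Bls×1, bLS×1, bLs×1, blS×1, bls×1
bbLlSs gametes: bLS×2, bLs×2, blS×2, bls×2
BbLlSs×bbLlSs grid (8·8=64): BbLLSS=2 BbLLSs=4 BbLLss=2 BbLlSS=4 BbLlSs=8 BbLlss=4 BbllSS=2 BbllSs=4 Bbllss=2 bbLLSS=2 bbLLSs=4 bbLLss=2 bbLlSS=4 bbLlSs=8 bbLlss=4 bbllSS=2 bbllSs=4 bbllss=2
bb ll S_ hits 6/64; gcd=2; 6÷2/64÷2 = 3/32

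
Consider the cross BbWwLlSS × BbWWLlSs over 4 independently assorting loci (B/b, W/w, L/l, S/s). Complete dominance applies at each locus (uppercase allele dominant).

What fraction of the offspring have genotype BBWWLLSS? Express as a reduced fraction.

P(BBWWLLSS) = 1/64

BbWwLlSS gametes: BWLS×2, BWlS×2, BwLS×2, BwlS×2, bWLS×2, bWlS×2, bwLS×2, bwlS×2
BbWWLlSs gametes: BWLS×2, BWLs×2, BWlS×2, BWls×2, bWLS×2, bWLs×2, bWlS×2, bWls×2
BbWwLlSS×BbWWLlSs grid (16·16=256): BBWWLLSS=4 BBWWLLSs=4 BBWWLlSS=8 BBWWLlSs=8 BBWWllSS=4 BBWWllSs=4 BBWwLLSS=4 BBWwLLSs=4 BBWwLlSS=8 BBWwLlSs=8 BBWwllSS=4 BBWwllSs=4 BbWWLLSS=8 BbWWLLSs=8 BbWWLlSS=16 BbWWLlSs=16 BbWWllSS=8 BbWWllSs=8 BbWwLLSS=8 BbWwLLSs=8 BbWwLlSS=16 BbWwLlSs=16 BbWwllSS=8 BbWwllSs=8 bbWWLLSS=4 bbWWLLSs=4 bbWWLlSS=8 bbWWLlSs=8 bbWWllSS=4 bbWWllSs=4 bbWwLLSS=4 bbWwLLSs=4 bbWwLlSS=8 bbWwLlSs=8 bbWwllSS=4 bbWwllSs=4
BBWWLLSS hits 4/256; gcd=4; 4÷4/256÷4 = 1/64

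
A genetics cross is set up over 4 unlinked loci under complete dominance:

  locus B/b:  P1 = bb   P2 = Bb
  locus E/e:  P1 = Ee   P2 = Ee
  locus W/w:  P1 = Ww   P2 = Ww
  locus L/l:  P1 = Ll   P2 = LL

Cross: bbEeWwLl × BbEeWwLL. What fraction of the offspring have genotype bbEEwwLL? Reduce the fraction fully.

P(bbEEwwLL) = 1/64

bbEeWwLl gametes: bEWL×2, bEWl×2, bEwL×2, bEwl×2, beWL×2, beWl×2, bewL×2, bewl×2
BbEeWwLL gametes: BEWL×2, BEwL×2, BeWL×2, BewL×2, bEWL×2, bEwL×2, beWL×2, bewL×2
bbEeWwLl×BbEeWwLL grid (16·16=256): BbEEWWLL=4 BbEEWWLl=4 BbEEWwLL=8 BbEEWwLl=8 BbEEwwLL=4 BbEEwwLl=4 BbEeWWLL=8 BbEeWWLl=8 BbEeWwLL=16 BbEeWwLl=16 BbEewwLL=8 BbEewwLl=8 BbeeWWLL=4 BbeeWWLl=4 BbeeWwLL=8 BbeeWwLl=8 BbeewwLL=4 BbeewwLl=4 bbEEWWLL=4 bbEEWWLl=4 bbEEWwLL=8 bbEEWwLl=8 bbEEwwLL=4 bbEEwwLl=4 bbEeWWLL=8 bbEeWWLl=8 bbEeWwLL=16 bbEeWwLl=16 bbEewwLL=8 bbEewwLl=8 bbeeWWLL=4 bbeeWWLl=4 bbeeWwLL=8 bbeeWwLl=8 bbeewwLL=4 bbeewwLl=4
bbEEwwLL hits 4/256; gcd=4; 4÷4/256÷4 = 1/64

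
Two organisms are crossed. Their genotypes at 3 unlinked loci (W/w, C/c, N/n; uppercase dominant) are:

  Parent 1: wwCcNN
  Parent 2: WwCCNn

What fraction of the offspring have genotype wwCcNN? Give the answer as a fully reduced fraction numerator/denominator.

P(wwCcNN) = 1/8

wwCcNN gametes: wCN×4, wcN×4
WwCCNn gametes: WCN×2, WCn×2, wCN×2, wCn×2
wwCcNN×WwCCNn grid (8·8=64): WwCCNN=8 WwCCNn=8 WwCcNN=8 WwCcNn=8 wwCCNN=8 wwCCNn=8 wwCcNN=8 wwCcNn=8
wwCcNN hits 8/64; gcd=8; 8÷8/64÷8 = 1/8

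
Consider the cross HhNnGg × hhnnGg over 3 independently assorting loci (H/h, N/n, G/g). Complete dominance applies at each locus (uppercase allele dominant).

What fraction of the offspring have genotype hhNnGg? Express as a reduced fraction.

P(hhNnGg) = 1/8

HhNnGg gametes: HNG×1, HNg×1, HnG×1, Hng×1, hNG×1, hNg×1, hnG×1, hng×1
hhnnGg gametes: hnG×4, hng×4
HhNnGg×hhnnGg grid (8·8=64): HhNnGG=4 HhNnGg=8 HhNngg=4 HhnnGG=4 HhnnGg=8 Hhnngg=4 hhNnGG=4 hhNnGg=8 hhNngg=4 hhnnGG=4 hhnnGg=8 hhnngg=4
hhNnGg hits 8/64; gcd=8; 8÷8/64÷8 = 1/8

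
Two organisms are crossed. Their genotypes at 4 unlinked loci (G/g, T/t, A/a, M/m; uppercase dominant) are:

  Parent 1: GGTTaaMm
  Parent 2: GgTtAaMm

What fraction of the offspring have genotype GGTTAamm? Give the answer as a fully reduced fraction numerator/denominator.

P(GGTTAamm) = 1/32

GGTTaaMm gametes: GTaM×8, GTam×8
GgTtAaMm gametes: GTAM×1, GTAm×1, GTaM×1, GTam×1, GtAM×1, GtAm×1, GtaM×1, Gtam×1, gTAM×1, gTAm×1, gTaM×1, gTam×1, gtAM×1, gtAm×1, gtaM×1, gtam×1
GGTTaaMm×GgTtAaMm grid (16·16=256): GGTTAaMM=8 GGTTAaMm=16 GGTTAamm=8 GGTTaaMM=8 GGTTaaMm=16 GGTTaamm=8 GGTtAaMM=8 GGTtAaMm=16 GGTtAamm=8 GGTtaaMM=8 GGTtaaMm=16 GGTtaamm=8 GgTTAaMM=8 GgTTAaMm=16 GgTTAamm=8 GgTTaaMM=8 GgTTaaMm=16 GgTTaamm=8 GgTtAaMM=8 GgTtAaMm=16 GgTtAamm=8 GgTtaaMM=8 GgTtaaMm=16 GgTtaamm=8
GGTTAamm hits 8/256; gcd=8; 8÷8/256÷8 = 1/32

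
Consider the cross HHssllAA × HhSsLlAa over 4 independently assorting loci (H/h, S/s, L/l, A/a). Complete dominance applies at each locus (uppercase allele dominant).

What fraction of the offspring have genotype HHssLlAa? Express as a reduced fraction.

P(HHssLlAa) = 1/16

HHssllAA gametes: HslA×16
HhSsLlAa gametes: HSLA×1, HSLa×1, HSlA×1, HSla×1, HsLA×1, HsLa×1, HslA×1, Hsla×1, hSLA×1, hSLa×1, hSlA×1, hSla×1, hsLA×1, hsLa×1, hslA×1, hsla×1
HHssllAA×HhSsLlAa grid (16·16=256): HHSsLlAA=16 HHSsLlAa=16 HHSsllAA=16 HHSsllAa=16 HHssLlAA=16 HHssLlAa=16 HHssllAA=16 HHssllAa=16 HhSsLlAA=16 HhSsLlAa=16 HhSsllAA=16 HhSsllAa=16 HhssLlAA=16 HhssLlAa=16 HhssllAA=16 HhssllAa=16
HHssLlAa hits 16/256; gcd=16; 16÷16/256÷16 = 1/16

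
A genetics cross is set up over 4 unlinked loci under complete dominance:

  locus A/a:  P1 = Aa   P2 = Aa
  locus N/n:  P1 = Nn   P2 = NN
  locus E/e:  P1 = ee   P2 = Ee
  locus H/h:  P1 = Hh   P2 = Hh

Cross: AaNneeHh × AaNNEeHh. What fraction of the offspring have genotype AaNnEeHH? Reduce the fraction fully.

P(AaNnEeHH) = 1/32

AaNneeHh gametes: ANeH×2, ANeh×2, AneH×2, Aneh×2, aNeH×2, aNeh×2, aneH×2, aneh×2
AaNNEeHh gametes: ANEH×2, ANEh×2, ANeH×2, ANeh×2, aNEH×2, aNEh×2, aNeH×2, aNeh×2
AaNneeHh×AaNNEeHh grid (16·16=256): AANNEeHH=4 AANNEeHh=8 AANNEehh=4 AANNeeHH=4 AANNeeHh=8 AANNeehh=4 AANnEeHH=4 AANnEeHh=8 AANnEehh=4 AANneeHH=4 AANneeHh=8 AANneehh=4 AaNNEeHH=8 AaNNEeHh=16 AaNNEehh=8 AaNNeeHH=8 AaNNeeHh=16 AaNNeehh=8 AaNnEeHH=8 AaNnEeHh=16 AaNnEehh=8 AaNneeHH=8 AaNneeHh=16 AaNneehh=8 aaNNEeHH=4 aaNNEeHh=8 aaNNEehh=4 aaNNeeHH=4 aaNNeeHh=8 aaNNeehh=4 aaNnEeHH=4 aaNnEeHh=8 aaNnEehh=4 aaNneeHH=4 aaNneeHh=8 aaNneehh=4
AaNnEeHH hits 8/256; gcd=8; 8÷8/256÷8 = 1/32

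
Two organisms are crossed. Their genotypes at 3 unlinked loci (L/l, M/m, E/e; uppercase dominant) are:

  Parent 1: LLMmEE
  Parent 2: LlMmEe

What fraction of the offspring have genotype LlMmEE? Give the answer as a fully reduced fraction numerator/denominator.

P(LlMmEE) = 1/8

LLMmEE gametes: LME×4, LmE×4
LlMmEe gametes: LME×1, LMe×1, LmE×1, Lme×1, lME×1, lMe×1, lmE×1, lme×1
LLMmEE×LlMmEe grid (8·8=64): LLMMEE=4 LLMMEe=4 LLMmEE=8 LLMmEe=8 LLmmEE=4 LLmmEe=4 LlMMEE=4 LlMMEe=4 LlMmEE=8 LlMmEe=8 LlmmEE=4 LlmmEe=4
LlMmEE hits 8/64; gcd=8; 8÷8/64÷8 = 1/8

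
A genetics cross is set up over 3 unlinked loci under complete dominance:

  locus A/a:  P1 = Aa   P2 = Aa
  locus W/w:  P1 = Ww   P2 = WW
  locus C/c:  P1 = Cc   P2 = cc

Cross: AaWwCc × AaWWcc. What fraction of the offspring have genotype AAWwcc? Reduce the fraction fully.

AaWwCc gametes: AWC×1, AWc×1, AwC×1, Awc×1, aWC×1, aWc×1, awC×1, awc×1
AaWWcc gametes: AWc×4, aWc×4
AaWwCc×AaWWcc grid (8·8=64): AAWWCc=4 AAWWcc=4 AAWwCc=4 AAWwcc=4 AaWWCc=8 AaWWcc=8 AaWwCc=8 AaWwcc=8 aaWWCc=4 aaWWcc=4 aaWwCc=4 aaWwcc=4
AAWwcc hits 4/64; gcd=4; 4÷4/64÷4 = 1/16

P(AAWwcc) = 1/16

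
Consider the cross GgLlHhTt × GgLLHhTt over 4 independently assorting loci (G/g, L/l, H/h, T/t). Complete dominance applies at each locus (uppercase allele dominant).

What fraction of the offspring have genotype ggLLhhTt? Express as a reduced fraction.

P(ggLLhhTt) = 1/64

GgLlHhTt gametes: GLHT×1, GLHt×1, GLhT×1, GLht×1, GlHT×1, GlHt×1, GlhT×1, Glht×1, gLHT×1, gLHt×1, gLhT×1, gLht×1, glHT×1, glHt×1, glhT×1, glht×1
GgLLHhTt gametes: GLHT×2, GLHt×2, GLhT×2, GLht×2, gLHT×2, gLHt×2, gLhT×2, gLht×2
GgLlHhTt×GgLLHhTt grid (16·16=256): GGLLHHTT=2 GGLLHHTt=4 GGLLHHtt=2 GGLLHhTT=4 GGLLHhTt=8 GGLLHhtt=4 GGLLhhTT=2 GGLLhhTt=4 GGLLhhtt=2 GGLlHHTT=2 GGLlHHTt=4 GGLlHHtt=2 GGLlHhTT=4 GGLlHhTt=8 GGLlHhtt=4 GGLlhhTT=2 GGLlhhTt=4 GGLlhhtt=2 GgLLHHTT=4 GgLLHHTt=8 GgLLHHtt=4 GgLLHhTT=8 GgLLHhTt=16 GgLLHhtt=8 GgLLhhTT=4 GgLLhhTt=8 GgLLhhtt=4 GgLlHHTT=4 GgLlHHTt=8 GgLlHHtt=4 GgLlHhTT=8 GgLlHhTt=16 GgLlHhtt=8 GgLlhhTT=4 GgLlhhTt=8 GgLlhhtt=4 ggLLHHTT=2 ggLLHHTt=4 ggLLHHtt=2 ggLLHhTT=4 ggLLHhTt=8 ggLLHhtt=4 ggLLhhTT=2 ggLLhhTt=4 ggLLhhtt=2 ggLlHHTT=2 ggLlHHTt=4 ggLlHHtt=2 ggLlHhTT=4 ggLlHhTt=8 ggLlHhtt=4 ggLlhhTT=2 ggLlhhTt=4 ggLlhhtt=2
ggLLhhTt hits 4/256; gcd=4; 4÷4/256÷4 = 1/64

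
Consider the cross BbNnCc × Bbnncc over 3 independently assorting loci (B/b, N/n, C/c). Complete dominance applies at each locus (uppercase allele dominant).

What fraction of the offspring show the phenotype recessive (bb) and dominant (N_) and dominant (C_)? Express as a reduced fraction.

P(bb N_ C_) = 1/16

BbNnCc gametes: BNC×1, BNc×1, BnC×1, Bnc×1, bNC×1, bNc×1, bnC×1, bnc×1
Bbnncc gametes: Bnc×4, bnc×4
BbNnCc×Bbnncc grid (8·8=64): BBNnCc=4 BBNncc=4 BBnnCc=4 BBnncc=4 BbNnCc=8 BbNncc=8 BbnnCc=8 Bbnncc=8 bbNnCc=4 bbNncc=4 bbnnCc=4 bbnncc=4
bb N_ C_ hits 4/64; gcd=4; 4÷4/64÷4 = 1/16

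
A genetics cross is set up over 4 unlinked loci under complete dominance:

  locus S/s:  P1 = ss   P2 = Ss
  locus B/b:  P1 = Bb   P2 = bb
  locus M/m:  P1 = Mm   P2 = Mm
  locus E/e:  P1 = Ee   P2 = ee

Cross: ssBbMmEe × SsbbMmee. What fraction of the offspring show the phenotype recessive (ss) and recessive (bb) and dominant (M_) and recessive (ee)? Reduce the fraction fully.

ssBbMmEe gametes: sBME×2, sBMe×2, sBmE×2, sBme×2, sbME×2, sbMe×2, sbmE×2, sbme×2
SsbbMmee gametes: SbMe×4, Sbme×4, sbMe×4, sbme×4
ssBbMmEe×SsbbMmee grid (16·16=256): SsBbMMEe=8 SsBbMMee=8 SsBbMmEe=16 SsBbMmee=16 SsBbmmEe=8 SsBbmmee=8 SsbbMMEe=8 SsbbMMee=8 SsbbMmEe=16 SsbbMmee=16 SsbbmmEe=8 Ssbbmmee=8 ssBbMMEe=8 ssBbMMee=8 ssBbMmEe=16 ssBbMmee=16 ssBbmmEe=8 ssBbmmee=8 ssbbMMEe=8 ssbbMMee=8 ssbbMmEe=16 ssbbMmee=16 ssbbmmEe=8 ssbbmmee=8
ss bb M_ ee hits 24/256; gcd=8; 24÷8/256÷8 = 3/32

P(ss bb M_ ee) = 3/32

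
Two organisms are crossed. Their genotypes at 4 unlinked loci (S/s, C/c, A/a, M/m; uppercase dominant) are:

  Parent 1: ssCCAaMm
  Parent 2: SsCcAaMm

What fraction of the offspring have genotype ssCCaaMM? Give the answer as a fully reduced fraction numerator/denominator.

P(ssCCaaMM) = 1/64

ssCCAaMm gametes: sCAM×4, sCAm×4, sCaM×4, sCam×4
SsCcAaMm gametes: SCAM×1, SCAm×1, SCaM×1, SCam×1, ScAM×1, ScAm×1, ScaM×1, Scam×1, sCAM×1, sCAm×1, sCaM×1, sCam×1, scAM×1, scAm×1, scaM×1, scam×1
ssCCAaMm×SsCcAaMm grid (16·16=256): SsCCAAMM=4 SsCCAAMm=8 SsCCAAmm=4 SsCCAaMM=8 SsCCAaMm=16 SsCCAamm=8 SsCCaaMM=4 SsCCaaMm=8 SsCCaamm=4 SsCcAAMM=4 SsCcAAMm=8 SsCcAAmm=4 SsCcAaMM=8 SsCcAaMm=16 SsCcAamm=8 SsCcaaMM=4 SsCcaaMm=8 SsCcaamm=4 ssCCAAMM=4 ssCCAAMm=8 ssCCAAmm=4 ssCCAaMM=8 ssCCAaMm=16 ssCCAamm=8 ssCCaaMM=4 ssCCaaMm=8 ssCCaamm=4 ssCcAAMM=4 ssCcAAMm=8 ssCcAAmm=4 ssCcAaMM=8 ssCcAaMm=16 ssCcAamm=8 ssCcaaMM=4 ssCcaaMm=8 ssCcaamm=4
ssCCaaMM hits 4/256; gcd=4; 4÷4/256÷4 = 1/64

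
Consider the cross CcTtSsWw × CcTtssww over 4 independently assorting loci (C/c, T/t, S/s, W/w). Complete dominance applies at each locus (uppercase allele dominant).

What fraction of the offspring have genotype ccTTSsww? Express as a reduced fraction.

CcTtSsWw gametes: CTSW×1, CTSw×1, CTsW×1, CTsw×1, CtSW×1, CtSw×1, CtsW×1, Ctsw×1, cTSW×1, cTSw×1, cTsW×1, cTsw×1, ctSW×1, ctSw×1, ctsW×1, ctsw×1
CcTtssww gametes: CTsw×4, Ctsw×4, cTsw×4, ctsw×4
CcTtSsWw×CcTtssww grid (16·16=256): CCTTSsWw=4 CCTTSsww=4 CCTTssWw=4 CCTTssww=4 CCTtSsWw=8 CCTtSsww=8 CCTtssWw=8 CCTtssww=8 CCttSsWw=4 CCttSsww=4 CCttssWw=4 CCttssww=4 CcTTSsWw=8 CcTTSsww=8 CcTTssWw=8 CcTTssww=8 CcTtSsWw=16 CcTtSsww=16 CcTtssWw=16 CcTtssww=16 CcttSsWw=8 CcttSsww=8 CcttssWw=8 Ccttssww=8 ccTTSsWw=4 ccTTSsww=4 ccTTssWw=4 ccTTssww=4 ccTtSsWw=8 ccTtSsww=8 ccTtssWw=8 ccTtssww=8 ccttSsWw=4 ccttSsww=4 ccttssWw=4 ccttssww=4
ccTTSsww hits 4/256; gcd=4; 4÷4/256÷4 = 1/64

P(ccTTSsww) = 1/64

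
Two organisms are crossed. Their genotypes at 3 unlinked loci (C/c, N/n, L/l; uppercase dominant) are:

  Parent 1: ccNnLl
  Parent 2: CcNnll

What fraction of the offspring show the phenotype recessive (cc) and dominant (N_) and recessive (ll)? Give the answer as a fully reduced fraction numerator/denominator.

ccNnLl gametes: cNL×2, cNl×2, cnL×2, cnl×2
CcNnll gametes: CNl×2, Cnl×2, cNl×2, cnl×2
ccNnLl×CcNnll grid (8·8=64): CcNNLl=4 CcNNll=4 CcNnLl=8 CcNnll=8 CcnnLl=4 Ccnnll=4 ccNNLl=4 ccNNll=4 ccNnLl=8 ccNnll=8 ccnnLl=4 ccnnll=4
cc N_ ll hits 12/64; gcd=4; 12÷4/64÷4 = 3/16

P(cc N_ ll) = 3/16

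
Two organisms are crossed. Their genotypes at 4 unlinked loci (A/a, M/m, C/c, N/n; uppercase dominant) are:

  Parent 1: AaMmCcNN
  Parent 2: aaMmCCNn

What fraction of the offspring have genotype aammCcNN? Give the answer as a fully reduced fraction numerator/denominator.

AaMmCcNN gametes: AMCN×2, AMcN×2, AmCN×2, AmcN×2, aMCN×2, aMcN×2, amCN×2, amcN×2
aaMmCCNn gametes: aMCN×4, aMCn×4, amCN×4, amCn×4
AaMmCcNN×aaMmCCNn grid (16·16=256): AaMMCCNN=8 AaMMCCNn=8 AaMMCcNN=8 AaMMCcNn=8 AaMmCCNN=16 AaMmCCNn=16 AaMmCcNN=16 AaMmCcNn=16 AammCCNN=8 AammCCNn=8 AammCcNN=8 AammCcNn=8 aaMMCCNN=8 aaMMCCNn=8 aaMMCcNN=8 aaMMCcNn=8 aaMmCCNN=16 aaMmCCNn=16 aaMmCcNN=16 aaMmCcNn=16 aammCCNN=8 aammCCNn=8 aammCcNN=8 aammCcNn=8
aammCcNN hits 8/256; gcd=8; 8÷8/256÷8 = 1/32

P(aammCcNN) = 1/32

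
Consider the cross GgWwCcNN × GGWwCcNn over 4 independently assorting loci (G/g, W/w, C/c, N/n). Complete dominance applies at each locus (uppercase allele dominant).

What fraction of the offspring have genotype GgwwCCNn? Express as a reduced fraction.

GgWwCcNN gametes: GWCN×2, GWcN×2, GwCN×2, GwcN×2, gWCN×2, gWcN×2, gwCN×2, gwcN×2
GGWwCcNn gametes: GWCN×2, GWCn×2, GWcN×2, GWcn×2, GwCN×2, GwCn×2, GwcN×2, Gwcn×2
GgWwCcNN×GGWwCcNn grid (16·16=256): GGWWCCNN=4 GGWWCCNn=4 GGWWCcNN=8 GGWWCcNn=8 GGWWccNN=4 GGWWccNn=4 GGWwCCNN=8 GGWwCCNn=8 GGWwCcNN=16 GGWwCcNn=16 GGWwccNN=8 GGWwccNn=8 GGwwCCNN=4 GGwwCCNn=4 GGwwCcNN=8 GGwwCcNn=8 GGwwccNN=4 GGwwccNn=4 GgWWCCNN=4 GgWWCCNn=4 GgWWCcNN=8 GgWWCcNn=8 GgWWccNN=4 GgWWccNn=4 GgWwCCNN=8 GgWwCCNn=8 GgWwCcNN=16 GgWwCcNn=16 GgWwccNN=8 GgWwccNn=8 GgwwCCNN=4 GgwwCCNn=4 GgwwCcNN=8 GgwwCcNn=8 GgwwccNN=4 GgwwccNn=4
GgwwCCNn hits 4/256; gcd=4; 4÷4/256÷4 = 1/64

P(GgwwCCNn) = 1/64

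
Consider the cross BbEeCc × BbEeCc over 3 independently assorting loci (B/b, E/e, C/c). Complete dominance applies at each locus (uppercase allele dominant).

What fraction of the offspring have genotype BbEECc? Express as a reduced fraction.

P(BbEECc) = 1/16

BbEeCc gametes: BEC×1, BEc×1, BeC×1, Bec×1, bEC×1, bEc×1, beC×1, bec×1
BbEeCc gametes: BEC×1, BEc×1, BeC×1, Bec×1, bEC×1, bEc×1, beC×1, bec×1
BbEeCc×BbEeCc grid (8·8=64): BBEECC=1 BBEECc=2 BBEEcc=1 BBEeCC=2 BBEeCc=4 BBEecc=2 BBeeCC=1 BBeeCc=2 BBeecc=1 BbEECC=2 BbEECc=4 BbEEcc=2 BbEeCC=4 BbEeCc=8 BbEecc=4 BbeeCC=2 BbeeCc=4 Bbeecc=2 bbEECC=1 bbEECc=2 bbEEcc=1 bbEeCC=2 bbEeCc=4 bbEecc=2 bbeeCC=1 bbeeCc=2 bbeecc=1
BbEECc hits 4/64; gcd=4; 4÷4/64÷4 = 1/16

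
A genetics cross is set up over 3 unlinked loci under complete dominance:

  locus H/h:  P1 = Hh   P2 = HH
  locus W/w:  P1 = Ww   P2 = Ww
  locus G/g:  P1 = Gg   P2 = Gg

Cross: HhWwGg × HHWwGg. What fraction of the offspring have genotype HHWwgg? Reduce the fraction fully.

HhWwGg gametes: HWG×1, HWg×1, HwG×1, Hwg×1, hWG×1, hWg×1, hwG×1, hwg×1
HHWwGg gametes: HWG×2, HWg×2, HwG×2, Hwg×2
HhWwGg×HHWwGg grid (8·8=64): HHWWGG=2 HHWWGg=4 HHWWgg=2 HHWwGG=4 HHWwGg=8 HHWwgg=4 HHwwGG=2 HHwwGg=4 HHwwgg=2 HhWWGG=2 HhWWGg=4 HhWWgg=2 HhWwGG=4 HhWwGg=8 HhWwgg=4 HhwwGG=2 HhwwGg=4 Hhwwgg=2
HHWwgg hits 4/64; gcd=4; 4÷4/64÷4 = 1/16

P(HHWwgg) = 1/16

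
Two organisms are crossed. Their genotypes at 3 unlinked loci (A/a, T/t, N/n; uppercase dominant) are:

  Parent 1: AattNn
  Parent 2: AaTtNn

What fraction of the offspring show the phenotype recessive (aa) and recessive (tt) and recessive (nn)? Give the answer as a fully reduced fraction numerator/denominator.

P(aa tt nn) = 1/32

AattNn gametes: AtN×2, Atn×2, atN×2, atn×2
AaTtNn gametes: ATN×1, ATn×1, AtN×1, Atn×1, aTN×1, aTn×1, atN×1, atn×1
AattNn×AaTtNn grid (8·8=64): AATtNN=2 AATtNn=4 AATtnn=2 AAttNN=2 AAttNn=4 AAttnn=2 AaTtNN=4 AaTtNn=8 AaTtnn=4 AattNN=4 AattNn=8 Aattnn=4 aaTtNN=2 aaTtNn=4 aaTtnn=2 aattNN=2 aattNn=4 aattnn=2
aa tt nn hits 2/64; gcd=2; 2÷2/64÷2 = 1/32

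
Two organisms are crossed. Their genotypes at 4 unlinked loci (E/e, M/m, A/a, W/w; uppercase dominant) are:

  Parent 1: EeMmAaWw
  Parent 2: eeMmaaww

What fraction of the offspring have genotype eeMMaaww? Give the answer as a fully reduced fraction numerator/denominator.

P(eeMMaaww) = 1/32

EeMmAaWw gametes: EMAW×1, EMAw×1, EMaW×1, EMaw×1, EmAW×1, EmAw×1, EmaW×1, Emaw×1, eMAW×1, eMAw×1, eMaW×1, eMaw×1, emAW×1, emAw×1, emaW×1, emaw×1
eeMmaaww gametes: eMaw×8, emaw×8
EeMmAaWw×eeMmaaww grid (16·16=256): EeMMAaWw=8 EeMMAaww=8 EeMMaaWw=8 EeMMaaww=8 EeMmAaWw=16 EeMmAaww=16 EeMmaaWw=16 EeMmaaww=16 EemmAaWw=8 EemmAaww=8 EemmaaWw=8 Eemmaaww=8 eeMMAaWw=8 eeMMAaww=8 eeMMaaWw=8 eeMMaaww=8 eeMmAaWw=16 eeMmAaww=16 eeMmaaWw=16 eeMmaaww=16 eemmAaWw=8 eemmAaww=8 eemmaaWw=8 eemmaaww=8
eeMMaaww hits 8/256; gcd=8; 8÷8/256÷8 = 1/32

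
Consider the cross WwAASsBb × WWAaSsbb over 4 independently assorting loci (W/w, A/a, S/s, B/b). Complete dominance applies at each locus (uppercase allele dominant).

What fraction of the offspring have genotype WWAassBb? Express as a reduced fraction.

P(WWAassBb) = 1/32

WwAASsBb gametes: WASB×2, WASb×2, WAsB×2, WAsb×2, wASB×2, wASb×2, wAsB×2, wAsb×2
WWAaSsbb gametes: WASb×4, WAsb×4, WaSb×4, Wasb×4
WwAASsBb×WWAaSsbb grid (16·16=256): WWAASSBb=8 WWAASSbb=8 WWAASsBb=16 WWAASsbb=16 WWAAssBb=8 WWAAssbb=8 WWAaSSBb=8 WWAaSSbb=8 WWAaSsBb=16 WWAaSsbb=16 WWAassBb=8 WWAassbb=8 WwAASSBb=8 WwAASSbb=8 WwAASsBb=16 WwAASsbb=16 WwAAssBb=8 WwAAssbb=8 WwAaSSBb=8 WwAaSSbb=8 WwAaSsBb=16 WwAaSsbb=16 WwAassBb=8 WwAassbb=8
WWAassBb hits 8/256; gcd=8; 8÷8/256÷8 = 1/32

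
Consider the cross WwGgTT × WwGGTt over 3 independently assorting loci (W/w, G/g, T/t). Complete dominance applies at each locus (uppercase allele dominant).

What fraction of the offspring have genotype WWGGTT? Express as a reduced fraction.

P(WWGGTT) = 1/16

WwGgTT gametes: WGT×2, WgT×2, wGT×2, wgT×2
WwGGTt gametes: WGT×2, WGt×2, wGT×2, wGt×2
WwGgTT×WwGGTt grid (8·8=64): WWGGTT=4 WWGGTt=4 WWGgTT=4 WWGgTt=4 WwGGTT=8 WwGGTt=8 WwGgTT=8 WwGgTt=8 wwGGTT=4 wwGGTt=4 wwGgTT=4 wwGgTt=4
WWGGTT hits 4/64; gcd=4; 4÷4/64÷4 = 1/16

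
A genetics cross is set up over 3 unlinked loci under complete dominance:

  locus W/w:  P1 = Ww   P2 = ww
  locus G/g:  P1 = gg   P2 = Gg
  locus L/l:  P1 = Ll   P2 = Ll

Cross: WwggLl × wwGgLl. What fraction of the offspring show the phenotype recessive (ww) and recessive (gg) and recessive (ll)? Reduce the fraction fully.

P(ww gg ll) = 1/16

WwggLl gametes: WgL×2, Wgl×2, wgL×2, wgl×2
wwGgLl gametes: wGL×2, wGl×2, wgL×2, wgl×2
WwggLl×wwGgLl grid (8·8=64): WwGgLL=4 WwGgLl=8 WwGgll=4 WwggLL=4 WwggLl=8 Wwggll=4 wwGgLL=4 wwGgLl=8 wwGgll=4 wwggLL=4 wwggLl=8 wwggll=4
ww gg ll hits 4/64; gcd=4; 4÷4/64÷4 = 1/16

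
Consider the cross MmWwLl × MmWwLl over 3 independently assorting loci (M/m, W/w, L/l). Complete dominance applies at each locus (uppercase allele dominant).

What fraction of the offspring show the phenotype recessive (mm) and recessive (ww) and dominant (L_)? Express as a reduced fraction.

MmWwLl gametes: MWL×1, MWl×1, MwL×1, Mwl×1, mWL×1, mWl×1, mwL×1, mwl×1
MmWwLl gametes: MWL×1, MWl×1, MwL×1, Mwl×1, mWL×1, mWl×1, mwL×1, mwl×1
MmWwLl×MmWwLl grid (8·8=64): MMWWLL=1 MMWWLl=2 MMWWll=1 MMWwLL=2 MMWwLl=4 MMWwll=2 MMwwLL=1 MMwwLl=2 MMwwll=1 MmWWLL=2 MmWWLl=4 MmWWll=2 MmWwLL=4 MmWwLl=8 MmWwll=4 MmwwLL=2 MmwwLl=4 Mmwwll=2 mmWWLL=1 mmWWLl=2 mmWWll=1 mmWwLL=2 mmWwLl=4 mmWwll=2 mmwwLL=1 mmwwLl=2 mmwwll=1
mm ww L_ hits 3/64; gcd=1; 3÷1/64÷1 = 3/64

P(mm ww L_) = 3/64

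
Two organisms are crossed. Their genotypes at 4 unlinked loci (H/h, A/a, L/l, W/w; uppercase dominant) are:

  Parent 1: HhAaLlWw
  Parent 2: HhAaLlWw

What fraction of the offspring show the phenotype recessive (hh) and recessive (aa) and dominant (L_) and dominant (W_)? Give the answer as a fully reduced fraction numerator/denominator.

HhAaLlWw gametes: HALW×1, HALw×1, HAlW×1, HAlw×1, HaLW×1, HaLw×1, HalW×1, Halw×1, hALW×1, hALw×1, hAlW×1, hAlw×1, haLW×1, haLw×1, halW×1, halw×1
HhAaLlWw gametes: HALW×1, HALw×1, HAlW×1, HAlw×1, HaLW×1, HaLw×1, HalW×1, Halw×1, hALW×1, hALw×1, hAlW×1, hAlw×1, haLW×1, haLw×1, halW×1, halw×1
HhAaLlWw×HhAaLlWw grid (16·16=256): HHAALLWW=1 HHAALLWw=2 HHAALLww=1 HHAALlWW=2 HHAALlWw=4 HHAALlww=2 HHAAllWW=1 HHAAllWw=2 HHAAllww=1 HHAaLLWW=2 HHAaLLWw=4 HHAaLLww=2 HHAaLlWW=4 HHAaLlWw=8 HHAaLlww=4 HHAallWW=2 HHAallWw=4 HHAallww=2 HHaaLLWW=1 HHaaLLWw=2 HHaaLLww=1 HHaaLlWW=2 HHaaLlWw=4 HHaaLlww=2 HHaallWW=1 HHaallWw=2 HHaallww=1 HhAALLWW=2 HhAALLWw=4 HhAALLww=2 HhAALlWW=4 HhAALlWw=8 HhAALlww=4 HhAAllWW=2 HhAAllWw=4 HhAAllww=2 HhAaLLWW=4 HhAaLLWw=8 HhAaLLww=4 HhAaLlWW=8 HhAaLlWw=16 HhAaLlww=8 HhAallWW=4 HhAallWw=8 HhAallww=4 HhaaLLWW=2 HhaaLLWw=4 HhaaLLww=2 HhaaLlWW=4 HhaaLlWw=8 HhaaLlww=4 HhaallWW=2 HhaallWw=4 Hhaallww=2 hhAALLWW=1 hhAALLWw=2 hhAALLww=1 hhAALlWW=2 hhAALlWw=4 hhAALlww=2 hhAAllWW=1 hhAAllWw=2 hhAAllww=1 hhAaLLWW=2 hhAaLLWw=4 hhAaLLww=2 hhAaLlWW=4 hhAaLlWw=8 hhAaLlww=4 hhAallWW=2 hhAallWw=4 hhAallww=2 hhaaLLWW=1 hhaaLLWw=2 hhaaLLww=1 hhaaLlWW=2 hhaaLlWw=4 hhaaLlww=2 hhaallWW=1 hhaallWw=2 hhaallww=1
hh aa L_ W_ hits 9/256; gcd=1; 9÷1/256÷1 = 9/256

P(hh aa L_ W_) = 9/256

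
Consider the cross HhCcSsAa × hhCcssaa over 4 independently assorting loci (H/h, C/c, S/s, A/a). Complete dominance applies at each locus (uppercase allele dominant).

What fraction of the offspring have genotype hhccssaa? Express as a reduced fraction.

P(hhccssaa) = 1/32

HhCcSsAa gametes: HCSA×1, HCSa×1, HCsA×1, HCsa×1, HcSA×1, HcSa×1, HcsA×1, Hcsa×1, hCSA×1, hCSa×1, hCsA×1, hCsa×1, hcSA×1, hcSa×1, hcsA×1, hcsa×1
hhCcssaa gametes: hCsa×8, hcsa×8
HhCcSsAa×hhCcssaa grid (16·16=256): HhCCSsAa=8 HhCCSsaa=8 HhCCssAa=8 HhCCssaa=8 HhCcSsAa=16 HhCcSsaa=16 HhCcssAa=16 HhCcssaa=16 HhccSsAa=8 HhccSsaa=8 HhccssAa=8 Hhccssaa=8 hhCCSsAa=8 hhCCSsaa=8 hhCCssAa=8 hhCCssaa=8 hhCcSsAa=16 hhCcSsaa=16 hhCcssAa=16 hhCcssaa=16 hhccSsAa=8 hhccSsaa=8 hhccssAa=8 hhccssaa=8
hhccssaa hits 8/256; gcd=8; 8÷8/256÷8 = 1/32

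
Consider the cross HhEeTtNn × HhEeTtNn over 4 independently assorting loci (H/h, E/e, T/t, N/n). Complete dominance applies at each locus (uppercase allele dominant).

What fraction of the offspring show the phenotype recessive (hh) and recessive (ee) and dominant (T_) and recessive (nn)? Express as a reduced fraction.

P(hh ee T_ nn) = 3/256

HhEeTtNn gametes: HETN×1, HETn×1, HEtN×1, HEtn×1, HeTN×1, HeTn×1, HetN×1, Hetn×1, hETN×1, hETn×1, hEtN×1, hEtn×1, heTN×1, heTn×1, hetN×1, hetn×1
HhEeTtNn gametes: HETN×1, HETn×1, HEtN×1, HEtn×1, HeTN×1, HeTn×1, HetN×1, Hetn×1, hETN×1, hETn×1, hEtN×1, hEtn×1, heTN×1, heTn×1, hetN×1, hetn×1
HhEeTtNn×HhEeTtNn grid (16·16=256): HHEETTNN=1 HHEETTNn=2 HHEETTnn=1 HHEETtNN=2 HHEETtNn=4 HHEETtnn=2 HHEEttNN=1 HHEEttNn=2 HHEEttnn=1 HHEeTTNN=2 HHEeTTNn=4 HHEeTTnn=2 HHEeTtNN=4 HHEeTtNn=8 HHEeTtnn=4 HHEettNN=2 HHEettNn=4 HHEettnn=2 HHeeTTNN=1 HHeeTTNn=2 HHeeTTnn=1 HHeeTtNN=2 HHeeTtNn=4 HHeeTtnn=2 HHeettNN=1 HHeettNn=2 HHeettnn=1 HhEETTNN=2 HhEETTNn=4 HhEETTnn=2 HhEETtNN=4 HhEETtNn=8 HhEETtnn=4 HhEEttNN=2 HhEEttNn=4 HhEEttnn=2 HhEeTTNN=4 HhEeTTNn=8 HhEeTTnn=4 HhEeTtNN=8 HhEeTtNn=16 HhEeTtnn=8 HhEettNN=4 HhEettNn=8 HhEettnn=4 HheeTTNN=2 HheeTTNn=4 HheeTTnn=2 HheeTtNN=4 HheeTtNn=8 HheeTtnn=4 HheettNN=2 HheettNn=4 Hheettnn=2 hhEETTNN=1 hhEETTNn=2 hhEETTnn=1 hhEETtNN=2 hhEETtNn=4 hhEETtnn=2 hhEEttNN=1 hhEEttNn=2 hhEEttnn=1 hhEeTTNN=2 hhEeTTNn=4 hhEeTTnn=2 hhEeTtNN=4 hhEeTtNn=8 hhEeTtnn=4 hhEettNN=2 hhEettNn=4 hhEettnn=2 hheeTTNN=1 hheeTTNn=2 hheeTTnn=1 hheeTtNN=2 hheeTtNn=4 hheeTtnn=2 hheettNN=1 hheettNn=2 hheettnn=1
hh ee T_ nn hits 3/256; gcd=1; 3÷1/256÷1 = 3/256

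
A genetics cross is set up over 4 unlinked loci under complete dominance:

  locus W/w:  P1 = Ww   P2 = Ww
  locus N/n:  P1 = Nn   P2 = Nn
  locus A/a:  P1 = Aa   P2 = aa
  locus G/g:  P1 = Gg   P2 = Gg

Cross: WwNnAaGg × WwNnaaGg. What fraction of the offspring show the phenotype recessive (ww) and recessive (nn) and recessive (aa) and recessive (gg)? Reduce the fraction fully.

WwNnAaGg gametes: WNAG×1, WNAg×1, WNaG×1, WNag×1, WnAG×1, WnAg×1, WnaG×1, Wnag×1, wNAG×1, wNAg×1, wNaG×1, wNag×1, wnAG×1, wnAg×1, wnaG×1, wnag×1
WwNnaaGg gametes: WNaG×2, WNag×2, WnaG×2, Wnag×2, wNaG×2, wNag×2, wnaG×2, wnag×2
WwNnAaGg×WwNnaaGg grid (16·16=256): WWNNAaGG=2 WWNNAaGg=4 WWNNAagg=2 WWNNaaGG=2 WWNNaaGg=4 WWNNaagg=2 WWNnAaGG=4 WWNnAaGg=8 WWNnAagg=4 WWNnaaGG=4 WWNnaaGg=8 WWNnaagg=4 WWnnAaGG=2 WWnnAaGg=4 WWnnAagg=2 WWnnaaGG=2 WWnnaaGg=4 WWnnaagg=2 WwNNAaGG=4 WwNNAaGg=8 WwNNAagg=4 WwNNaaGG=4 WwNNaaGg=8 WwNNaagg=4 WwNnAaGG=8 WwNnAaGg=16 WwNnAagg=8 WwNnaaGG=8 WwNnaaGg=16 WwNnaagg=8 WwnnAaGG=4 WwnnAaGg=8 WwnnAagg=4 WwnnaaGG=4 WwnnaaGg=8 Wwnnaagg=4 wwNNAaGG=2 wwNNAaGg=4 wwNNAagg=2 wwNNaaGG=2 wwNNaaGg=4 wwNNaagg=2 wwNnAaGG=4 wwNnAaGg=8 wwNnAagg=4 wwNnaaGG=4 wwNnaaGg=8 wwNnaagg=4 wwnnAaGG=2 wwnnAaGg=4 wwnnAagg=2 wwnnaaGG=2 wwnnaaGg=4 wwnnaagg=2
ww nn aa gg hits 2/256; gcd=2; 2÷2/256÷2 = 1/128

P(ww nn aa gg) = 1/128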